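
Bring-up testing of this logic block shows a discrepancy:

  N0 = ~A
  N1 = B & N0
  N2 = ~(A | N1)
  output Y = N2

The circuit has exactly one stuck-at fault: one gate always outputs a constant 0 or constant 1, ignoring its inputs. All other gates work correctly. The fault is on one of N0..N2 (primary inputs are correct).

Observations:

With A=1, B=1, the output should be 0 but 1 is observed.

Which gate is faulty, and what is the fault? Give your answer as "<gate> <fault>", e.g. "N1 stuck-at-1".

Fault-free values for test 1 (A=1, B=1): N0=0, N1=0, N2=0, giving Y=0. Observed 1.
Test 1: faults giving observed 1 are {N2 stuck-at-1}.
Only N2 stuck-at-1 is consistent with every test.

N2 stuck-at-1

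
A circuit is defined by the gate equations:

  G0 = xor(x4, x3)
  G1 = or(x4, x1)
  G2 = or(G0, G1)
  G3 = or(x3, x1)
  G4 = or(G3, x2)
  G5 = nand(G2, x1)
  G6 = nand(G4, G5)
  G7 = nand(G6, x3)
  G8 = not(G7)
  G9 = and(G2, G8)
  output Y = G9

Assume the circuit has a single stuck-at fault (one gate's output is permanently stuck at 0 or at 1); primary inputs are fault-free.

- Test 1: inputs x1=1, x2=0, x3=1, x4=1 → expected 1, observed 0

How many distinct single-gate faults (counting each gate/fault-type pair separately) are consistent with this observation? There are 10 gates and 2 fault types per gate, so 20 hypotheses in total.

7

Fault-free: G0=0, G1=1, G2=1, G3=1, G4=1, G5=0, G6=1, G7=0, G8=1, G9=1 → 1. Observed 0.
  G0: none of the 2 fault types match ✗
  G1: stuck-at-0 ✓; others ✗
  G2: stuck-at-0 ✓; others ✗
  G3: none of the 2 fault types match ✗
  G4: none of the 2 fault types match ✗
  G5: stuck-at-1 ✓; others ✗
  G6: stuck-at-0 ✓; others ✗
  G7: stuck-at-1 ✓; others ✗
  G8: stuck-at-0 ✓; others ✗
  G9: stuck-at-0 ✓; others ✗
Consistent faults: {G1 stuck-at-0, G2 stuck-at-0, G5 stuck-at-1, G6 stuck-at-0, G7 stuck-at-1, G8 stuck-at-0, G9 stuck-at-0} — 7 in all.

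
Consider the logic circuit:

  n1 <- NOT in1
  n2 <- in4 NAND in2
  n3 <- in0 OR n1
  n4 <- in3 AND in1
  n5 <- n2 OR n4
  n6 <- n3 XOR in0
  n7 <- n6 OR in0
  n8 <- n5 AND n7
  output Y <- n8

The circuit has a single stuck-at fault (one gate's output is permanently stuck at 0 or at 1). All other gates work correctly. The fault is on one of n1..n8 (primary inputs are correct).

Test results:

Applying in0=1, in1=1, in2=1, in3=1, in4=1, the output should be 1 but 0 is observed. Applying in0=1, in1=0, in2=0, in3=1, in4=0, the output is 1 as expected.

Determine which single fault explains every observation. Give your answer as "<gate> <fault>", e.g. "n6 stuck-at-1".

n4 stuck-at-0

Fault-free values for test 1 (in0=1, in1=1, in2=1, in3=1, in4=1): n1=0, n2=0, n3=1, n4=1, n5=1, n6=0, n7=1, n8=1, giving Y=1. Observed 0.
Test 1: faults giving observed 0 are {n4 stuck-at-0, n5 stuck-at-0, n7 stuck-at-0, n8 stuck-at-0}.
Test 2 (in0=1, in1=0, in2=0, in3=1, in4=0): fault-free n1=1, n2=1, n3=1, n4=0, n5=1, n6=0, n7=1, n8=1 → 1; observed 1. Eliminates n5 stuck-at-0, n7 stuck-at-0, n8 stuck-at-0.
Only n4 stuck-at-0 is consistent with every test.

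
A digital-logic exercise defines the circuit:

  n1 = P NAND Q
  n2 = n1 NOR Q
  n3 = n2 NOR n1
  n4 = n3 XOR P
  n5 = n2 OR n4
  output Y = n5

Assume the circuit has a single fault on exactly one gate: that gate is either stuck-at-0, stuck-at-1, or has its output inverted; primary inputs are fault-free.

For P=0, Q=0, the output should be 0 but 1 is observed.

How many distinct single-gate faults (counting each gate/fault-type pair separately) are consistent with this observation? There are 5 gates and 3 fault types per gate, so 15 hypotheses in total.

Fault-free: n1=1, n2=0, n3=0, n4=0, n5=0 → 0. Observed 1.
  n1: stuck-at-0, inverted output ✓; others ✗
  n2: stuck-at-1, inverted output ✓; others ✗
  n3: stuck-at-1, inverted output ✓; others ✗
  n4: stuck-at-1, inverted output ✓; others ✗
  n5: stuck-at-1, inverted output ✓; others ✗
Consistent faults: {n1 stuck-at-0, n1 inverted output, n2 stuck-at-1, n2 inverted output, n3 stuck-at-1, n3 inverted output, n4 stuck-at-1, n4 inverted output, n5 stuck-at-1, n5 inverted output} — 10 in all.

10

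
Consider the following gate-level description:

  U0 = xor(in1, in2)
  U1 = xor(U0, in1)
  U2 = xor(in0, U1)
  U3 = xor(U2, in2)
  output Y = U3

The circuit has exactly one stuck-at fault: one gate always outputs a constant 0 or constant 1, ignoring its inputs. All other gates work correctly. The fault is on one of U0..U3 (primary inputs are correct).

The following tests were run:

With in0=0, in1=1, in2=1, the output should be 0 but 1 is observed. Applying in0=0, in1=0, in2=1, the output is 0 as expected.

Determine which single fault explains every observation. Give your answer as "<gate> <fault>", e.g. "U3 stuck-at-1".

Fault-free values for test 1 (in0=0, in1=1, in2=1): U0=0, U1=1, U2=1, U3=0, giving Y=0. Observed 1.
Test 1: faults giving observed 1 are {U0 stuck-at-1, U1 stuck-at-0, U2 stuck-at-0, U3 stuck-at-1}.
Test 2 (in0=0, in1=0, in2=1): fault-free U0=1, U1=1, U2=1, U3=0 → 0; observed 0. Eliminates U1 stuck-at-0, U2 stuck-at-0, U3 stuck-at-1.
Only U0 stuck-at-1 is consistent with every test.

U0 stuck-at-1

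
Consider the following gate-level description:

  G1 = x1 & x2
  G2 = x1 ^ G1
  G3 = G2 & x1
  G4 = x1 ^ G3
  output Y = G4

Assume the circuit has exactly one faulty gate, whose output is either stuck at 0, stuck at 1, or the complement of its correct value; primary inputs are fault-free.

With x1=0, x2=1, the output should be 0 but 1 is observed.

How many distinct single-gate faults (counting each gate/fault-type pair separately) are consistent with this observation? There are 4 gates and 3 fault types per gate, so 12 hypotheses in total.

Fault-free: G1=0, G2=0, G3=0, G4=0 → 0. Observed 1.
  G1 stuck-at-0: output 0 ✗
  G1 stuck-at-1: output 0 ✗
  G1 inverted output: output 0 ✗
  G2 stuck-at-0: output 0 ✗
  G2 stuck-at-1: output 0 ✗
  G2 inverted output: output 0 ✗
  G3 stuck-at-0: output 0 ✗
  G3 stuck-at-1: output 1 ✓
  G3 inverted output: output 1 ✓
  G4 stuck-at-0: output 0 ✗
  G4 stuck-at-1: output 1 ✓
  G4 inverted output: output 1 ✓
Consistent faults: {G3 stuck-at-1, G3 inverted output, G4 stuck-at-1, G4 inverted output} — 4 in all.

4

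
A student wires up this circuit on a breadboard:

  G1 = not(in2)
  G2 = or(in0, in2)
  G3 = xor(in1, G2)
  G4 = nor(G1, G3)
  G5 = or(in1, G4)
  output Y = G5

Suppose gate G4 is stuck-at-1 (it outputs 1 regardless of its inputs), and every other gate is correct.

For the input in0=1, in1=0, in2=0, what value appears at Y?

1

Propagate with G4 forced: G1=1, G2=1, G3=1, G4=1 [stuck-at-1], G5=1.
So Y = 1. (Without the fault it would be 0.)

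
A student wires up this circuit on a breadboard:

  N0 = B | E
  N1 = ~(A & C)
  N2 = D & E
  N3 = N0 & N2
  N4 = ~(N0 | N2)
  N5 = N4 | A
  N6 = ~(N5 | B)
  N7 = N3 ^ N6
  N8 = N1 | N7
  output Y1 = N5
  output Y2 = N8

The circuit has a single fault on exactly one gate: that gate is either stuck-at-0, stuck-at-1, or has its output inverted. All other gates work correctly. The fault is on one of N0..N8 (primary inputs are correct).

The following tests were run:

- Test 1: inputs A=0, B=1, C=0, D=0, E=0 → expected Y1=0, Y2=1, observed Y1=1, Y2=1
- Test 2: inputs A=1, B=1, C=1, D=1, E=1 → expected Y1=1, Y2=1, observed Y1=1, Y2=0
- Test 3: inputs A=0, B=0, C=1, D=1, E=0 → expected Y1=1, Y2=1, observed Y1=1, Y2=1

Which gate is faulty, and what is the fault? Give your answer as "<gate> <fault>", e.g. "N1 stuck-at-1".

N0 stuck-at-0

Fault-free values for test 1 (A=0, B=1, C=0, D=0, E=0): N0=1, N1=1, N2=0, N3=0, N4=0, N5=0, N6=0, N7=0, N8=1, giving Y1=0, Y2=1. Observed Y1=1, Y2=1.
Test 1: faults giving observed Y1=1, Y2=1 are {N0 stuck-at-0, N0 inverted output, N4 stuck-at-1, N4 inverted output, N5 stuck-at-1, N5 inverted output}.
Test 2 (A=1, B=1, C=1, D=1, E=1): fault-free N0=1, N1=0, N2=1, N3=1, N4=0, N5=1, N6=0, N7=1, N8=1 → Y1=1, Y2=1; observed Y1=1, Y2=0. Eliminates N4 stuck-at-1, N4 inverted output, N5 stuck-at-1, N5 inverted output.
Test 3 (A=0, B=0, C=1, D=1, E=0): fault-free N0=0, N1=1, N2=0, N3=0, N4=1, N5=1, N6=0, N7=0, N8=1 → Y1=1, Y2=1; observed Y1=1, Y2=1. Eliminates N0 inverted output.
Only N0 stuck-at-0 is consistent with every test.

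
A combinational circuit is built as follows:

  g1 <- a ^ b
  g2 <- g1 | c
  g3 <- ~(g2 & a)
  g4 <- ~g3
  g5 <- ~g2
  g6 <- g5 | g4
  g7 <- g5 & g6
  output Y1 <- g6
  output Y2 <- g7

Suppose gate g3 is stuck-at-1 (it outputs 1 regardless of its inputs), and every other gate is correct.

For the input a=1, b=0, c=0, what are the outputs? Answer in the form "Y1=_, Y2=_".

Y1=0, Y2=0

Propagate with g3 forced: g1=1, g2=1, g3=1 [stuck-at-1], g4=0, g5=0, g6=0, g7=0.
So the outputs are Y1=0, Y2=0. (Without the fault they would be Y1=1, Y2=0.)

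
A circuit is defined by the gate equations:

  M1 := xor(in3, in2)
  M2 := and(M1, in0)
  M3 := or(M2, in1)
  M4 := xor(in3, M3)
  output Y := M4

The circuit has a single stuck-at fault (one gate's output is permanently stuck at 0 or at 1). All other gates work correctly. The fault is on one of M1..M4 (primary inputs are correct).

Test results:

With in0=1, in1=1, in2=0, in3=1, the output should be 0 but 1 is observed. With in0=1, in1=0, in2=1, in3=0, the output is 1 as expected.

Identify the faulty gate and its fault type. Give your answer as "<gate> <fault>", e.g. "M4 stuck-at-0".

Fault-free values for test 1 (in0=1, in1=1, in2=0, in3=1): M1=1, M2=1, M3=1, M4=0, giving Y=0. Observed 1.
Test 1: faults giving observed 1 are {M3 stuck-at-0, M4 stuck-at-1}.
Test 2 (in0=1, in1=0, in2=1, in3=0): fault-free M1=1, M2=1, M3=1, M4=1 → 1; observed 1. Eliminates M3 stuck-at-0.
Only M4 stuck-at-1 is consistent with every test.

M4 stuck-at-1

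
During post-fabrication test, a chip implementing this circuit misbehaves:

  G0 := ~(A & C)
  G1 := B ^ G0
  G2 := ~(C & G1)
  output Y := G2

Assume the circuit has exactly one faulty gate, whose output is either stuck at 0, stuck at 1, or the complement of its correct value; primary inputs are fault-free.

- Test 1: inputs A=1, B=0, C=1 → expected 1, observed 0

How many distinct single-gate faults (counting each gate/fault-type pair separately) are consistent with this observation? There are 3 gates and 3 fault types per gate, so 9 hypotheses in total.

6

Fault-free: G0=0, G1=0, G2=1 → 1. Observed 0.
  G0 stuck-at-0: output 1 ✗
  G0 stuck-at-1: output 0 ✓
  G0 inverted output: output 0 ✓
  G1 stuck-at-0: output 1 ✗
  G1 stuck-at-1: output 0 ✓
  G1 inverted output: output 0 ✓
  G2 stuck-at-0: output 0 ✓
  G2 stuck-at-1: output 1 ✗
  G2 inverted output: output 0 ✓
Consistent faults: {G0 stuck-at-1, G0 inverted output, G1 stuck-at-1, G1 inverted output, G2 stuck-at-0, G2 inverted output} — 6 in all.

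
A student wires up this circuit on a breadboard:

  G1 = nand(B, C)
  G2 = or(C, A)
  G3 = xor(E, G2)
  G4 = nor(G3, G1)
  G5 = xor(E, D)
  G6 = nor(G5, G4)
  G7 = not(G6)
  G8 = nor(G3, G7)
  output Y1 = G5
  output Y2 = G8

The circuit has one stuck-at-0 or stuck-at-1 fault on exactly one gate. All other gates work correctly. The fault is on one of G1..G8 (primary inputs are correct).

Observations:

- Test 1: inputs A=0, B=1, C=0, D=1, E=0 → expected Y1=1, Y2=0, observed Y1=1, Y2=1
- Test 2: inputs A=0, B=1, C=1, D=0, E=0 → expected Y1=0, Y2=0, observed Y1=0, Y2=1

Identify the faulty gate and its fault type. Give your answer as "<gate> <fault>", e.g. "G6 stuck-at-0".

Fault-free values for test 1 (A=0, B=1, C=0, D=1, E=0): G1=1, G2=0, G3=0, G4=0, G5=1, G6=0, G7=1, G8=0, giving Y1=1, Y2=0. Observed Y1=1, Y2=1.
Test 1: faults giving observed Y1=1, Y2=1 are {G6 stuck-at-1, G7 stuck-at-0, G8 stuck-at-1}.
Test 2 (A=0, B=1, C=1, D=0, E=0): fault-free G1=0, G2=1, G3=1, G4=0, G5=0, G6=1, G7=0, G8=0 → Y1=0, Y2=0; observed Y1=0, Y2=1. Eliminates G6 stuck-at-1, G7 stuck-at-0.
Only G8 stuck-at-1 is consistent with every test.

G8 stuck-at-1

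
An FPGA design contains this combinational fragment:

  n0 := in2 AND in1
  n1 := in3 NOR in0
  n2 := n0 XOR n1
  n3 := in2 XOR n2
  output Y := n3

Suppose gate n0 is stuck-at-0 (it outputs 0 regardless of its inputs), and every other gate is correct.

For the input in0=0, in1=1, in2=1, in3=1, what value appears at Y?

Propagate with n0 forced: n0=0 [stuck-at-0], n1=0, n2=0, n3=1.
So Y = 1. (Without the fault it would be 0.)

1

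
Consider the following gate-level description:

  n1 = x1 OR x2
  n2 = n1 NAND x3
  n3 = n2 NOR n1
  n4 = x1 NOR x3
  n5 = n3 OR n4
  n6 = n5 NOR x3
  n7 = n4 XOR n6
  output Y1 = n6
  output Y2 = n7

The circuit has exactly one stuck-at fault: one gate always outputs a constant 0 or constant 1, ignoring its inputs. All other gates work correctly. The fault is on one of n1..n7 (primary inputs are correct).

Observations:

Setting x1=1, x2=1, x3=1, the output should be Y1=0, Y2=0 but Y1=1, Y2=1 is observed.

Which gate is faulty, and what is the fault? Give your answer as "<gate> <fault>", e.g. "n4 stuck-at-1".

n6 stuck-at-1

Fault-free values for test 1 (x1=1, x2=1, x3=1): n1=1, n2=0, n3=0, n4=0, n5=0, n6=0, n7=0, giving Y1=0, Y2=0. Observed Y1=1, Y2=1.
Test 1: faults giving observed Y1=1, Y2=1 are {n6 stuck-at-1}.
Only n6 stuck-at-1 is consistent with every test.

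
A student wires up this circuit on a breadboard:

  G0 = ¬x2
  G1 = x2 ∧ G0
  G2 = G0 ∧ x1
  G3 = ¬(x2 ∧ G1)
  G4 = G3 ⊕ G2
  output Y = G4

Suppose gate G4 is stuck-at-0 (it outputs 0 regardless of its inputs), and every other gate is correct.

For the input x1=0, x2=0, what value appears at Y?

0

Propagate with G4 forced: G0=1, G1=0, G2=0, G3=1, G4=0 [stuck-at-0].
So Y = 0. (Without the fault it would be 1.)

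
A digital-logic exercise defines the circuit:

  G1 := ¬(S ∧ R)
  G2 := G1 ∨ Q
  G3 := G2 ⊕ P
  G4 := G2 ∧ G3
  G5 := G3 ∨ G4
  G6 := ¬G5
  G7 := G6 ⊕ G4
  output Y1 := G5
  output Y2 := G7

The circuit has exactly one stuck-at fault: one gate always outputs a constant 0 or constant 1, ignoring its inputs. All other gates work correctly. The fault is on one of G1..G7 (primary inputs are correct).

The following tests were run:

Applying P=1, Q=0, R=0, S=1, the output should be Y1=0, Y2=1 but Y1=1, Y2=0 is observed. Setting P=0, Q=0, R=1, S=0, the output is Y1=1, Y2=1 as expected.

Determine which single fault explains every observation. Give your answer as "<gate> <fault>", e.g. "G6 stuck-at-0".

G5 stuck-at-1

Fault-free values for test 1 (P=1, Q=0, R=0, S=1): G1=1, G2=1, G3=0, G4=0, G5=0, G6=1, G7=1, giving Y1=0, Y2=1. Observed Y1=1, Y2=0.
Test 1: faults giving observed Y1=1, Y2=0 are {G1 stuck-at-0, G2 stuck-at-0, G5 stuck-at-1}.
Test 2 (P=0, Q=0, R=1, S=0): fault-free G1=1, G2=1, G3=1, G4=1, G5=1, G6=0, G7=1 → Y1=1, Y2=1; observed Y1=1, Y2=1. Eliminates G1 stuck-at-0, G2 stuck-at-0.
Only G5 stuck-at-1 is consistent with every test.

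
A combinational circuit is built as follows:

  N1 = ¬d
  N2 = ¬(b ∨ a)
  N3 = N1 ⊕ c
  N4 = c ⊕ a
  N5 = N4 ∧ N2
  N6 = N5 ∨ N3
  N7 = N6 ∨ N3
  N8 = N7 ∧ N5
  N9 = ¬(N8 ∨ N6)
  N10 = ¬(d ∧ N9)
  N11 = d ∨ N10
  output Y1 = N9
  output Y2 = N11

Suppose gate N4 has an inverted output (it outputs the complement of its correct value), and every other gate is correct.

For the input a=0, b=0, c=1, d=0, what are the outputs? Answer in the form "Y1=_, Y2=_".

Y1=1, Y2=1

Propagate with N4 forced: N1=1, N2=1, N3=0, N4=0 [inverted output], N5=0, N6=0, N7=0, N8=0, N9=1, N10=1, N11=1.
So the outputs are Y1=1, Y2=1. (Without the fault they would be Y1=0, Y2=1.)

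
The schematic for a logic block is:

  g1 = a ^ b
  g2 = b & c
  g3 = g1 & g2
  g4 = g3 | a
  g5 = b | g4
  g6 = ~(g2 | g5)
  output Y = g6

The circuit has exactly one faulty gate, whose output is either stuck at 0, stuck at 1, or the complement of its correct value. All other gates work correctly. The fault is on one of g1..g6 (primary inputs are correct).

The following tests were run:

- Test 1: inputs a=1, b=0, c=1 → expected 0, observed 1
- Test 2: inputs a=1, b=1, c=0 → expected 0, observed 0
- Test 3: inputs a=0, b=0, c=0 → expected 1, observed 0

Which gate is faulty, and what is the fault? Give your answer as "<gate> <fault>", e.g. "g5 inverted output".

Fault-free values for test 1 (a=1, b=0, c=1): g1=1, g2=0, g3=0, g4=1, g5=1, g6=0, giving Y=0. Observed 1.
Test 1: faults giving observed 1 are {g4 stuck-at-0, g4 inverted output, g5 stuck-at-0, g5 inverted output, g6 stuck-at-1, g6 inverted output}.
Test 2 (a=1, b=1, c=0): fault-free g1=0, g2=0, g3=0, g4=1, g5=1, g6=0 → 0; observed 0. Eliminates g5 stuck-at-0, g5 inverted output, g6 stuck-at-1, g6 inverted output.
Test 3 (a=0, b=0, c=0): fault-free g1=0, g2=0, g3=0, g4=0, g5=0, g6=1 → 1; observed 0. Eliminates g4 stuck-at-0.
Only g4 inverted output is consistent with every test.

g4 inverted output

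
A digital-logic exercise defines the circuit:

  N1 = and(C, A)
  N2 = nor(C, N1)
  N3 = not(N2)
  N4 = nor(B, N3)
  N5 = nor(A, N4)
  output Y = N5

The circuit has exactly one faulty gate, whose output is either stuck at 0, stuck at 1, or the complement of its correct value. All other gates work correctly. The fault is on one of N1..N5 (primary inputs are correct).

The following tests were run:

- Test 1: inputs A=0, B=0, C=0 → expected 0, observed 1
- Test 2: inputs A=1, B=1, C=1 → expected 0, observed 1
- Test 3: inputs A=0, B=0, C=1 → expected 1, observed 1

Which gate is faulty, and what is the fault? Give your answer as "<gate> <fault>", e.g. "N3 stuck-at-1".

Fault-free values for test 1 (A=0, B=0, C=0): N1=0, N2=1, N3=0, N4=1, N5=0, giving Y=0. Observed 1.
Test 1: faults giving observed 1 are {N1 stuck-at-1, N1 inverted output, N2 stuck-at-0, N2 inverted output, N3 stuck-at-1, N3 inverted output, N4 stuck-at-0, N4 inverted output, N5 stuck-at-1, N5 inverted output}.
Test 2 (A=1, B=1, C=1): fault-free N1=1, N2=0, N3=1, N4=0, N5=0 → 0; observed 1. Eliminates N1 stuck-at-1, N1 inverted output, N2 stuck-at-0, N2 inverted output, N3 stuck-at-1, N3 inverted output, N4 stuck-at-0, N4 inverted output.
Test 3 (A=0, B=0, C=1): fault-free N1=0, N2=0, N3=1, N4=0, N5=1 → 1; observed 1. Eliminates N5 inverted output.
Only N5 stuck-at-1 is consistent with every test.

N5 stuck-at-1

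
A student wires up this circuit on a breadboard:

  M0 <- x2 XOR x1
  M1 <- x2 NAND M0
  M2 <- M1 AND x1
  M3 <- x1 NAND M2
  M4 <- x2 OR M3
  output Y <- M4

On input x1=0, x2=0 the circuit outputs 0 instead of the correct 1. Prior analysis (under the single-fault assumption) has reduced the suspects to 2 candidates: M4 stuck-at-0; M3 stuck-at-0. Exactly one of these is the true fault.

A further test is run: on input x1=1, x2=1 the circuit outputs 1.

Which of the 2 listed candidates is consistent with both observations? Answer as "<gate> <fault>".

Evaluate each candidate on input x1=1, x2=1:
  M4 stuck-at-0: M0=0, M1=1, M2=1, M3=0, M4=0 [stuck-at-0] → 0 — eliminated
  M3 stuck-at-0: M0=0, M1=1, M2=1, M3=0 [stuck-at-0], M4=1 → 1 — matches
Only M3 stuck-at-0 reproduces the observed 1.

M3 stuck-at-0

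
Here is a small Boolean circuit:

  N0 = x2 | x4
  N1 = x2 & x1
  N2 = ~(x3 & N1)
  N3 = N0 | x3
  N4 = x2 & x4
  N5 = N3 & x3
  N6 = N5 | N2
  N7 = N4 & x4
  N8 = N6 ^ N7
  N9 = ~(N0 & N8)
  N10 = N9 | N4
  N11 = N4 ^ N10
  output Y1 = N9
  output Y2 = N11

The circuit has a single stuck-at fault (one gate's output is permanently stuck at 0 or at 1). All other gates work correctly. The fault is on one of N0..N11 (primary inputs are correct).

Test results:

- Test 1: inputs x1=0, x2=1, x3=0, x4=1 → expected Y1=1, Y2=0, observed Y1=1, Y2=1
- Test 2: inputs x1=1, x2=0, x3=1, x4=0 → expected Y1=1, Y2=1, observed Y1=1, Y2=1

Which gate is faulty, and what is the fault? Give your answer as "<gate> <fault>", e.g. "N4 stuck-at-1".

Fault-free values for test 1 (x1=0, x2=1, x3=0, x4=1): N0=1, N1=0, N2=1, N3=1, N4=1, N5=0, N6=1, N7=1, N8=0, N9=1, N10=1, N11=0, giving Y1=1, Y2=0. Observed Y1=1, Y2=1.
Test 1: faults giving observed Y1=1, Y2=1 are {N10 stuck-at-0, N11 stuck-at-1}.
Test 2 (x1=1, x2=0, x3=1, x4=0): fault-free N0=0, N1=0, N2=1, N3=1, N4=0, N5=1, N6=1, N7=0, N8=1, N9=1, N10=1, N11=1 → Y1=1, Y2=1; observed Y1=1, Y2=1. Eliminates N10 stuck-at-0.
Only N11 stuck-at-1 is consistent with every test.

N11 stuck-at-1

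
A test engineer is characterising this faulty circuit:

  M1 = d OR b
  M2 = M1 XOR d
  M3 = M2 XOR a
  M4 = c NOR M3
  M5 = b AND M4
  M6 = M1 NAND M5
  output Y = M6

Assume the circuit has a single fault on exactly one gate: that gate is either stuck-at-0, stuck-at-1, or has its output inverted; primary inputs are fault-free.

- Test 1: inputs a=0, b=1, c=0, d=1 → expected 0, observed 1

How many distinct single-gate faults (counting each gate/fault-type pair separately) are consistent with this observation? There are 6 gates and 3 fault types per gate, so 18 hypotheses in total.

Fault-free: M1=1, M2=0, M3=0, M4=1, M5=1, M6=0 → 0. Observed 1.
  M1: stuck-at-0, inverted output ✓; others ✗
  M2: stuck-at-1, inverted output ✓; others ✗
  M3: stuck-at-1, inverted output ✓; others ✗
  M4: stuck-at-0, inverted output ✓; others ✗
  M5: stuck-at-0, inverted output ✓; others ✗
  M6: stuck-at-1, inverted output ✓; others ✗
Consistent faults: {M1 stuck-at-0, M1 inverted output, M2 stuck-at-1, M2 inverted output, M3 stuck-at-1, M3 inverted output, M4 stuck-at-0, M4 inverted output, M5 stuck-at-0, M5 inverted output, M6 stuck-at-1, M6 inverted output} — 12 in all.

12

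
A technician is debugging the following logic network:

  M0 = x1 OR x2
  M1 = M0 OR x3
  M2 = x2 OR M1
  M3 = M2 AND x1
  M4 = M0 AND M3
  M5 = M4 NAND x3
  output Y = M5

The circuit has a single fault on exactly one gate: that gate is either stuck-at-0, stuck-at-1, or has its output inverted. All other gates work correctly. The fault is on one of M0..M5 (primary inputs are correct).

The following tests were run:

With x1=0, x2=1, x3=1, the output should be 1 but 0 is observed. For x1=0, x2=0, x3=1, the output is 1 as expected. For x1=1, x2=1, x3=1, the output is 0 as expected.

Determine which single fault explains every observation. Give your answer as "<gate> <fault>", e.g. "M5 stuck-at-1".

Fault-free values for test 1 (x1=0, x2=1, x3=1): M0=1, M1=1, M2=1, M3=0, M4=0, M5=1, giving Y=1. Observed 0.
Test 1: faults giving observed 0 are {M3 stuck-at-1, M3 inverted output, M4 stuck-at-1, M4 inverted output, M5 stuck-at-0, M5 inverted output}.
Test 2 (x1=0, x2=0, x3=1): fault-free M0=0, M1=1, M2=1, M3=0, M4=0, M5=1 → 1; observed 1. Eliminates M4 stuck-at-1, M4 inverted output, M5 stuck-at-0, M5 inverted output.
Test 3 (x1=1, x2=1, x3=1): fault-free M0=1, M1=1, M2=1, M3=1, M4=1, M5=0 → 0; observed 0. Eliminates M3 inverted output.
Only M3 stuck-at-1 is consistent with every test.

M3 stuck-at-1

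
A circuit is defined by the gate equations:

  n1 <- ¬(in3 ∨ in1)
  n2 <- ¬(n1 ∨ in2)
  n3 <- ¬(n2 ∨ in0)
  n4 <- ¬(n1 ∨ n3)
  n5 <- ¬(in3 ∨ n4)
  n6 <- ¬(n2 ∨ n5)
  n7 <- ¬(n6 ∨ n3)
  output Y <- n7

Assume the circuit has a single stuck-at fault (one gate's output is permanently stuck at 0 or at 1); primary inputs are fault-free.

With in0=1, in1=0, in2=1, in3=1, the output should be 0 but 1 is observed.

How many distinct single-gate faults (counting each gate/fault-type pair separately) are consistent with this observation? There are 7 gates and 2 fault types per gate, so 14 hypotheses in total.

4

Fault-free: n1=0, n2=0, n3=0, n4=1, n5=0, n6=1, n7=0 → 0. Observed 1.
  n1 stuck-at-0: output 0 ✗
  n1 stuck-at-1: output 0 ✗
  n2 stuck-at-0: output 0 ✗
  n2 stuck-at-1: output 1 ✓
  n3 stuck-at-0: output 0 ✗
  n3 stuck-at-1: output 0 ✗
  n4 stuck-at-0: output 0 ✗
  n4 stuck-at-1: output 0 ✗
  n5 stuck-at-0: output 0 ✗
  n5 stuck-at-1: output 1 ✓
  n6 stuck-at-0: output 1 ✓
  n6 stuck-at-1: output 0 ✗
  n7 stuck-at-0: output 0 ✗
  n7 stuck-at-1: output 1 ✓
Consistent faults: {n2 stuck-at-1, n5 stuck-at-1, n6 stuck-at-0, n7 stuck-at-1} — 4 in all.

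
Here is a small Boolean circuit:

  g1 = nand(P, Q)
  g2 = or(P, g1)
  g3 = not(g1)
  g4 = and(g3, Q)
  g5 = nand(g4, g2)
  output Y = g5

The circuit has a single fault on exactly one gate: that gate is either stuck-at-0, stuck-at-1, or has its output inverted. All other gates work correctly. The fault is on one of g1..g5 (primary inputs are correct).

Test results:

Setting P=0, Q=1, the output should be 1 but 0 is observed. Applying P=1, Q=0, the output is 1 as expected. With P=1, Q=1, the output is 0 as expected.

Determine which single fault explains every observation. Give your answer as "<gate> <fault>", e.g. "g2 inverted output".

g3 stuck-at-1

Fault-free values for test 1 (P=0, Q=1): g1=1, g2=1, g3=0, g4=0, g5=1, giving Y=1. Observed 0.
Test 1: faults giving observed 0 are {g3 stuck-at-1, g3 inverted output, g4 stuck-at-1, g4 inverted output, g5 stuck-at-0, g5 inverted output}.
Test 2 (P=1, Q=0): fault-free g1=1, g2=1, g3=0, g4=0, g5=1 → 1; observed 1. Eliminates g4 stuck-at-1, g4 inverted output, g5 stuck-at-0, g5 inverted output.
Test 3 (P=1, Q=1): fault-free g1=0, g2=1, g3=1, g4=1, g5=0 → 0; observed 0. Eliminates g3 inverted output.
Only g3 stuck-at-1 is consistent with every test.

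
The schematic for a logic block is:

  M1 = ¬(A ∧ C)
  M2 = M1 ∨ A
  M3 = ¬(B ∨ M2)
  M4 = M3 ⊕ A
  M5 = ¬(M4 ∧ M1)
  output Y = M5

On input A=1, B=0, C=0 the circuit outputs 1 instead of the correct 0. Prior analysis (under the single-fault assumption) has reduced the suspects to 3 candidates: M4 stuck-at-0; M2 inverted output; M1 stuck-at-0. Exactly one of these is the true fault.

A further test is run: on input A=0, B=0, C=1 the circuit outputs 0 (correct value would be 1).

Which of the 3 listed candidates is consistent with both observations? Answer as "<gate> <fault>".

M2 inverted output

Evaluate each candidate on input A=0, B=0, C=1:
  M4 stuck-at-0: M1=1, M2=1, M3=0, M4=0 [stuck-at-0], M5=1 → 1 — eliminated
  M2 inverted output: M1=1, M2=0 [inverted output], M3=1, M4=1, M5=0 → 0 — matches
  M1 stuck-at-0: M1=0 [stuck-at-0], M2=0, M3=1, M4=1, M5=1 → 1 — eliminated
Only M2 inverted output reproduces the observed 0.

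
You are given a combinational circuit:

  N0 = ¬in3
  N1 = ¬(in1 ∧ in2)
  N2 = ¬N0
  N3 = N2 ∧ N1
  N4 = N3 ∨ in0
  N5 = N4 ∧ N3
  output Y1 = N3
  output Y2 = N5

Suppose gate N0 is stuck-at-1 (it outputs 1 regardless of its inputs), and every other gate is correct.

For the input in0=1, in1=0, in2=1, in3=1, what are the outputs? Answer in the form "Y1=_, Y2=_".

Propagate with N0 forced: N0=1 [stuck-at-1], N1=1, N2=0, N3=0, N4=1, N5=0.
So the outputs are Y1=0, Y2=0. (Without the fault they would be Y1=1, Y2=1.)

Y1=0, Y2=0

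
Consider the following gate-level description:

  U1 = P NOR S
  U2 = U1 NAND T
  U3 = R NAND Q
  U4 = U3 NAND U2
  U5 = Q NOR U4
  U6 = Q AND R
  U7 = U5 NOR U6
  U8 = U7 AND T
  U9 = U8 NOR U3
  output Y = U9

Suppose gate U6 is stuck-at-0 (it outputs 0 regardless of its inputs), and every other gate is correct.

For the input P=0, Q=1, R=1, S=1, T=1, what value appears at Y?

0

Propagate with U6 forced: U1=0, U2=1, U3=0, U4=1, U5=0, U6=0 [stuck-at-0], U7=1, U8=1, U9=0.
So Y = 0. (Without the fault it would be 1.)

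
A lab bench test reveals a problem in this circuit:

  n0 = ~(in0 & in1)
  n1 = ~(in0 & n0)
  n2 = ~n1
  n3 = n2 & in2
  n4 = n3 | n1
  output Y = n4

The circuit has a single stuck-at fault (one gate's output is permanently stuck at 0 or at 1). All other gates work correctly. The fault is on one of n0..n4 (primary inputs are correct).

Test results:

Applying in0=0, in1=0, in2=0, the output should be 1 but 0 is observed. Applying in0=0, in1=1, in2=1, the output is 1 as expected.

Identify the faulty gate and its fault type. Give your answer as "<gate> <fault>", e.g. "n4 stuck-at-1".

Fault-free values for test 1 (in0=0, in1=0, in2=0): n0=1, n1=1, n2=0, n3=0, n4=1, giving Y=1. Observed 0.
Test 1: faults giving observed 0 are {n1 stuck-at-0, n4 stuck-at-0}.
Test 2 (in0=0, in1=1, in2=1): fault-free n0=1, n1=1, n2=0, n3=0, n4=1 → 1; observed 1. Eliminates n4 stuck-at-0.
Only n1 stuck-at-0 is consistent with every test.

n1 stuck-at-0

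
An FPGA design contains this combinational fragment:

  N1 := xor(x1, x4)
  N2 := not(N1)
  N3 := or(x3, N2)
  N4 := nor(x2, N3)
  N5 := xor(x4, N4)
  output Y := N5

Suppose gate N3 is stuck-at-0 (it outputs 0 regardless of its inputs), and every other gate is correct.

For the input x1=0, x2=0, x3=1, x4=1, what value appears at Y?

0

Propagate with N3 forced: N1=1, N2=0, N3=0 [stuck-at-0], N4=1, N5=0.
So Y = 0. (Without the fault it would be 1.)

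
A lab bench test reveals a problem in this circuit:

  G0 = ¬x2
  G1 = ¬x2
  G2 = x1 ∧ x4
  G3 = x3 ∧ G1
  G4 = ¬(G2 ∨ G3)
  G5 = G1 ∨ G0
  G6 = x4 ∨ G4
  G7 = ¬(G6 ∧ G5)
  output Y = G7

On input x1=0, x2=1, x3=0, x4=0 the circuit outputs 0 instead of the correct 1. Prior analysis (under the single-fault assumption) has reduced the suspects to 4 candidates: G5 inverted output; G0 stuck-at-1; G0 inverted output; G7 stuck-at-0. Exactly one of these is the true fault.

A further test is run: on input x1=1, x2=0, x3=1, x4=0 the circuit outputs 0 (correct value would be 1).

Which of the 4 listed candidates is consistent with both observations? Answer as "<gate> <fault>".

G7 stuck-at-0

Evaluate each candidate on input x1=1, x2=0, x3=1, x4=0:
  G5 inverted output: G0=1, G1=1, G2=0, G3=1, G4=0, G5=0 [inverted output], G6=0, G7=1 → 1 — eliminated
  G0 stuck-at-1: G0=1 [stuck-at-1], G1=1, G2=0, G3=1, G4=0, G5=1, G6=0, G7=1 → 1 — eliminated
  G0 inverted output: G0=0 [inverted output], G1=1, G2=0, G3=1, G4=0, G5=1, G6=0, G7=1 → 1 — eliminated
  G7 stuck-at-0: G0=1, G1=1, G2=0, G3=1, G4=0, G5=1, G6=0, G7=0 [stuck-at-0] → 0 — matches
Only G7 stuck-at-0 reproduces the observed 0.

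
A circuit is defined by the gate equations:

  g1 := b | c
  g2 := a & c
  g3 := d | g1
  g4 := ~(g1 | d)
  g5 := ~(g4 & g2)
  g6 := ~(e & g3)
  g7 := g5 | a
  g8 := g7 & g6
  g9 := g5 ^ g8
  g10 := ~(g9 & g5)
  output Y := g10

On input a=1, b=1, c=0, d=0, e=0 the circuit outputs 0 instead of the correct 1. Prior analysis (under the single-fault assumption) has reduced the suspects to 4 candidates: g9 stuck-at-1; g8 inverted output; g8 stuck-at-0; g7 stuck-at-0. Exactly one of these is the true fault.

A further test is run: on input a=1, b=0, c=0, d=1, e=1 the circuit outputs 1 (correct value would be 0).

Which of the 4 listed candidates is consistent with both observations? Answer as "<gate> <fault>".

g8 inverted output

Evaluate each candidate on input a=1, b=0, c=0, d=1, e=1:
  g9 stuck-at-1: g1=0, g2=0, g3=1, g4=0, g5=1, g6=0, g7=1, g8=0, g9=1 [stuck-at-1], g10=0 → 0 — eliminated
  g8 inverted output: g1=0, g2=0, g3=1, g4=0, g5=1, g6=0, g7=1, g8=1 [inverted output], g9=0, g10=1 → 1 — matches
  g8 stuck-at-0: g1=0, g2=0, g3=1, g4=0, g5=1, g6=0, g7=1, g8=0 [stuck-at-0], g9=1, g10=0 → 0 — eliminated
  g7 stuck-at-0: g1=0, g2=0, g3=1, g4=0, g5=1, g6=0, g7=0 [stuck-at-0], g8=0, g9=1, g10=0 → 0 — eliminated
Only g8 inverted output reproduces the observed 1.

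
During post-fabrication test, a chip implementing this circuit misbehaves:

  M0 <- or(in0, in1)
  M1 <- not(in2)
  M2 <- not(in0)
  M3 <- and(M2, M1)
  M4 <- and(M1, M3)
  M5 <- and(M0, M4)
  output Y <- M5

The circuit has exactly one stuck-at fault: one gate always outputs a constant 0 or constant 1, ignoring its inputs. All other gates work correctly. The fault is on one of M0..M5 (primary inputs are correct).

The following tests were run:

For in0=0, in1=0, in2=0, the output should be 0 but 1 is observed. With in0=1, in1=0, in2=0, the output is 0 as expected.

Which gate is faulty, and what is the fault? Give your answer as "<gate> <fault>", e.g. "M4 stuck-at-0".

Fault-free values for test 1 (in0=0, in1=0, in2=0): M0=0, M1=1, M2=1, M3=1, M4=1, M5=0, giving Y=0. Observed 1.
Test 1: faults giving observed 1 are {M0 stuck-at-1, M5 stuck-at-1}.
Test 2 (in0=1, in1=0, in2=0): fault-free M0=1, M1=1, M2=0, M3=0, M4=0, M5=0 → 0; observed 0. Eliminates M5 stuck-at-1.
Only M0 stuck-at-1 is consistent with every test.

M0 stuck-at-1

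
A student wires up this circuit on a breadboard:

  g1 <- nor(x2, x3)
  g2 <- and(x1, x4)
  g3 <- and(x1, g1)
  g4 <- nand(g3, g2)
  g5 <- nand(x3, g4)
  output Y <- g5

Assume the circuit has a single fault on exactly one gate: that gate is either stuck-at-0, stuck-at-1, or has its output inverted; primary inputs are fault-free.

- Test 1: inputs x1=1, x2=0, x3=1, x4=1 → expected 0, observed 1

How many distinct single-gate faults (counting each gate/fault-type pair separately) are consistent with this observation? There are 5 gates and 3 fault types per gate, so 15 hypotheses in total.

8

Fault-free: g1=0, g2=1, g3=0, g4=1, g5=0 → 0. Observed 1.
  g1: stuck-at-1, inverted output ✓; others ✗
  g2: none of the 3 fault types match ✗
  g3: stuck-at-1, inverted output ✓; others ✗
  g4: stuck-at-0, inverted output ✓; others ✗
  g5: stuck-at-1, inverted output ✓; others ✗
Consistent faults: {g1 stuck-at-1, g1 inverted output, g3 stuck-at-1, g3 inverted output, g4 stuck-at-0, g4 inverted output, g5 stuck-at-1, g5 inverted output} — 8 in all.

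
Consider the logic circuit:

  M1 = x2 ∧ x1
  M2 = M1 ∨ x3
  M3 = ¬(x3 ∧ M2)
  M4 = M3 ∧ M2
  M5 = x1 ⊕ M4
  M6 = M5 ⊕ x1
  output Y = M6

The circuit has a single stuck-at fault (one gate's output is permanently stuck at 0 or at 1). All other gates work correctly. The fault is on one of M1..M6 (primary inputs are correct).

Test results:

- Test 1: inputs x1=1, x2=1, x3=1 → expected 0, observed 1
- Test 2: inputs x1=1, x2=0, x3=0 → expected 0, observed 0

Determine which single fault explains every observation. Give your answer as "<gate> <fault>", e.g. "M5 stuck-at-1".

M3 stuck-at-1

Fault-free values for test 1 (x1=1, x2=1, x3=1): M1=1, M2=1, M3=0, M4=0, M5=1, M6=0, giving Y=0. Observed 1.
Test 1: faults giving observed 1 are {M3 stuck-at-1, M4 stuck-at-1, M5 stuck-at-0, M6 stuck-at-1}.
Test 2 (x1=1, x2=0, x3=0): fault-free M1=0, M2=0, M3=1, M4=0, M5=1, M6=0 → 0; observed 0. Eliminates M4 stuck-at-1, M5 stuck-at-0, M6 stuck-at-1.
Only M3 stuck-at-1 is consistent with every test.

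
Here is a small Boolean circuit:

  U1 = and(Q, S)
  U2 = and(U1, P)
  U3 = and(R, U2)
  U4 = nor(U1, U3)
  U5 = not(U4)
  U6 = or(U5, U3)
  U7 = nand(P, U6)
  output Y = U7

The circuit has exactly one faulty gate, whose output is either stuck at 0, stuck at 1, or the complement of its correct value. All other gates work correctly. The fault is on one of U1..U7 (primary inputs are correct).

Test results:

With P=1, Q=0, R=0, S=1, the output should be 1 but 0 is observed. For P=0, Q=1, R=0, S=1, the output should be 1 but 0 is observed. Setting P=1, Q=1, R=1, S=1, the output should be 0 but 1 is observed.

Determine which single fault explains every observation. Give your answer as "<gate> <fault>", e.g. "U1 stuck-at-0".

Fault-free values for test 1 (P=1, Q=0, R=0, S=1): U1=0, U2=0, U3=0, U4=1, U5=0, U6=0, U7=1, giving Y=1. Observed 0.
Test 1: faults giving observed 0 are {U1 stuck-at-1, U1 inverted output, U3 stuck-at-1, U3 inverted output, U4 stuck-at-0, U4 inverted output, U5 stuck-at-1, U5 inverted output, U6 stuck-at-1, U6 inverted output, U7 stuck-at-0, U7 inverted output}.
Test 2 (P=0, Q=1, R=0, S=1): fault-free U1=1, U2=0, U3=0, U4=0, U5=1, U6=1, U7=1 → 1; observed 0. Eliminates U1 stuck-at-1, U1 inverted output, U3 stuck-at-1, U3 inverted output, U4 stuck-at-0, U4 inverted output, U5 stuck-at-1, U5 inverted output, U6 stuck-at-1, U6 inverted output.
Test 3 (P=1, Q=1, R=1, S=1): fault-free U1=1, U2=1, U3=1, U4=0, U5=1, U6=1, U7=0 → 0; observed 1. Eliminates U7 stuck-at-0.
Only U7 inverted output is consistent with every test.

U7 inverted output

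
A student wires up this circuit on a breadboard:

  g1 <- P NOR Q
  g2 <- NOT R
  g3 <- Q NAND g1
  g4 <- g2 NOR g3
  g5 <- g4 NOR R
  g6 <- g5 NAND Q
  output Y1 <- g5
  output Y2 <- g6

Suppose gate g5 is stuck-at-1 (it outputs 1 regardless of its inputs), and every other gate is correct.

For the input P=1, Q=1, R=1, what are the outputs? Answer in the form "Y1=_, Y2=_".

Propagate with g5 forced: g1=0, g2=0, g3=1, g4=0, g5=1 [stuck-at-1], g6=0.
So the outputs are Y1=1, Y2=0. (Without the fault they would be Y1=0, Y2=1.)

Y1=1, Y2=0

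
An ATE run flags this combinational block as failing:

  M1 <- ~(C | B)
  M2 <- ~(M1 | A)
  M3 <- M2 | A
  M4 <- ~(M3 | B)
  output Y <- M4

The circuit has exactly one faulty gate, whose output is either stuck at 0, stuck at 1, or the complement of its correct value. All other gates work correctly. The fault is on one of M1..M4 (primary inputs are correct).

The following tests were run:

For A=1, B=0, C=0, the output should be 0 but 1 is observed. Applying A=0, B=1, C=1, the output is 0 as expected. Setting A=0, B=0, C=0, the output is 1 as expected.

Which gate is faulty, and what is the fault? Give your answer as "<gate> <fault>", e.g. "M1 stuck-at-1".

Fault-free values for test 1 (A=1, B=0, C=0): M1=1, M2=0, M3=1, M4=0, giving Y=0. Observed 1.
Test 1: faults giving observed 1 are {M3 stuck-at-0, M3 inverted output, M4 stuck-at-1, M4 inverted output}.
Test 2 (A=0, B=1, C=1): fault-free M1=0, M2=1, M3=1, M4=0 → 0; observed 0. Eliminates M4 stuck-at-1, M4 inverted output.
Test 3 (A=0, B=0, C=0): fault-free M1=1, M2=0, M3=0, M4=1 → 1; observed 1. Eliminates M3 inverted output.
Only M3 stuck-at-0 is consistent with every test.

M3 stuck-at-0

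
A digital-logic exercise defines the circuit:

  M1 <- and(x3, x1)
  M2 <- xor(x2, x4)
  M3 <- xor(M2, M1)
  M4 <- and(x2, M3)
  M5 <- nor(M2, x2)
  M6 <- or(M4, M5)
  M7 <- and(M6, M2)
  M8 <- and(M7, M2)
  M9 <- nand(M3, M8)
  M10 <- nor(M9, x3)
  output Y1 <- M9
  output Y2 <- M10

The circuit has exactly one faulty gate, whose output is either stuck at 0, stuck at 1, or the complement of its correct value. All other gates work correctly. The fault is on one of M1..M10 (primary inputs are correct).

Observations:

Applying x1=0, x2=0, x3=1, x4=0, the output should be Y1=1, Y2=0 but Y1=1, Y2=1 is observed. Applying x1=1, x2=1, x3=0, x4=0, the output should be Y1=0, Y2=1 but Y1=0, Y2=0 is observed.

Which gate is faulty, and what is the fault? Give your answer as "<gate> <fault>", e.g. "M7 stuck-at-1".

Fault-free values for test 1 (x1=0, x2=0, x3=1, x4=0): M1=0, M2=0, M3=0, M4=0, M5=1, M6=1, M7=0, M8=0, M9=1, M10=0, giving Y1=1, Y2=0. Observed Y1=1, Y2=1.
Test 1: faults giving observed Y1=1, Y2=1 are {M10 stuck-at-1, M10 inverted output}.
Test 2 (x1=1, x2=1, x3=0, x4=0): fault-free M1=0, M2=1, M3=1, M4=1, M5=0, M6=1, M7=1, M8=1, M9=0, M10=1 → Y1=0, Y2=1; observed Y1=0, Y2=0. Eliminates M10 stuck-at-1.
Only M10 inverted output is consistent with every test.

M10 inverted output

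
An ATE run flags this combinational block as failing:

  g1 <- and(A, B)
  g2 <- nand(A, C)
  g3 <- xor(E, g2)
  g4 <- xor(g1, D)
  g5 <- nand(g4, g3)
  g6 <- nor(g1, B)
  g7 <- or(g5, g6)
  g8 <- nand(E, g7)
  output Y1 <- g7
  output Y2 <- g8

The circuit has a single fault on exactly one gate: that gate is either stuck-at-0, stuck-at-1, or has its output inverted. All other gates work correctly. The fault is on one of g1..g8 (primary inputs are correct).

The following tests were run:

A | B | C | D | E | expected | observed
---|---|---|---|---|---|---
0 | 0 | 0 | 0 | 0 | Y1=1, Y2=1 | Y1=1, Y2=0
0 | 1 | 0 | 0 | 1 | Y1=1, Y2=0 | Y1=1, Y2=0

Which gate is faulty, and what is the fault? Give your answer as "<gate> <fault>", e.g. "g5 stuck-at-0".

Fault-free values for test 1 (A=0, B=0, C=0, D=0, E=0): g1=0, g2=1, g3=1, g4=0, g5=1, g6=1, g7=1, g8=1, giving Y1=1, Y2=1. Observed Y1=1, Y2=0.
Test 1: faults giving observed Y1=1, Y2=0 are {g8 stuck-at-0, g8 inverted output}.
Test 2 (A=0, B=1, C=0, D=0, E=1): fault-free g1=0, g2=1, g3=0, g4=0, g5=1, g6=0, g7=1, g8=0 → Y1=1, Y2=0; observed Y1=1, Y2=0. Eliminates g8 inverted output.
Only g8 stuck-at-0 is consistent with every test.

g8 stuck-at-0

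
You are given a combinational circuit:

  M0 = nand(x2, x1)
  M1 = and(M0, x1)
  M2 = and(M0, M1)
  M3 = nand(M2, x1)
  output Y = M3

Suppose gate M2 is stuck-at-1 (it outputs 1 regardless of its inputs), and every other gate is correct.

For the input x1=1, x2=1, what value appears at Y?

0

Propagate with M2 forced: M0=0, M1=0, M2=1 [stuck-at-1], M3=0.
So Y = 0. (Without the fault it would be 1.)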